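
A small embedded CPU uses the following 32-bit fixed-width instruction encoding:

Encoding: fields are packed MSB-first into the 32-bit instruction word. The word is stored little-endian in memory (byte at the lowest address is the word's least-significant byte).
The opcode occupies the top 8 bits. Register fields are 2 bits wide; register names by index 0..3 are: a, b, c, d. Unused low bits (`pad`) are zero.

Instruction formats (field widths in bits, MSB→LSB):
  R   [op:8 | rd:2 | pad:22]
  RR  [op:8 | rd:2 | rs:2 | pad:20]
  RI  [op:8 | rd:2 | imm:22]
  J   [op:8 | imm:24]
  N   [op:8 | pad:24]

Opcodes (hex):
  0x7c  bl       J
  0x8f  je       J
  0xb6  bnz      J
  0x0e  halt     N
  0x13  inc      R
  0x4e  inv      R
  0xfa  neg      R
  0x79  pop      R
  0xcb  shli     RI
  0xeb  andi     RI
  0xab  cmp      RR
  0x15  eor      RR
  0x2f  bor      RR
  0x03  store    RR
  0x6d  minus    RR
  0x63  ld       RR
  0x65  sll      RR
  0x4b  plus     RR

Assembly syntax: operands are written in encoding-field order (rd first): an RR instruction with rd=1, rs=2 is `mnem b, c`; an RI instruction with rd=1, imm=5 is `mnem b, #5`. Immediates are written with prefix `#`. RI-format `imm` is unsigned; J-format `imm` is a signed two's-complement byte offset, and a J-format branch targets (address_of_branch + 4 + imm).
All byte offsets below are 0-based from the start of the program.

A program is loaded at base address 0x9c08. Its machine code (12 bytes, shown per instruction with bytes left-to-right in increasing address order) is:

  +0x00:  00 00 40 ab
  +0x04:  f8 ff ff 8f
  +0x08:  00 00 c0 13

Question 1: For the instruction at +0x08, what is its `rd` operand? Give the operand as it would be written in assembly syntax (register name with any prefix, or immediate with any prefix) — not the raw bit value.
off 0x08: read 00 00 c0 13 as little → 0x13c00000
  top 8b → 0x13 → inc [R]
  [23:22] rd=3 = d

d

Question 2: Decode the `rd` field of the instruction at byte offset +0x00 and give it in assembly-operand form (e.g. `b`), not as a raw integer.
b

+0x00: 00 00 40 ab ⇒ word 0xab400000 (little)
  opcode bits[31:24]=0xab: cmp/RR
  [23:22] rd=1 = b
  [21:20] rs=0 = a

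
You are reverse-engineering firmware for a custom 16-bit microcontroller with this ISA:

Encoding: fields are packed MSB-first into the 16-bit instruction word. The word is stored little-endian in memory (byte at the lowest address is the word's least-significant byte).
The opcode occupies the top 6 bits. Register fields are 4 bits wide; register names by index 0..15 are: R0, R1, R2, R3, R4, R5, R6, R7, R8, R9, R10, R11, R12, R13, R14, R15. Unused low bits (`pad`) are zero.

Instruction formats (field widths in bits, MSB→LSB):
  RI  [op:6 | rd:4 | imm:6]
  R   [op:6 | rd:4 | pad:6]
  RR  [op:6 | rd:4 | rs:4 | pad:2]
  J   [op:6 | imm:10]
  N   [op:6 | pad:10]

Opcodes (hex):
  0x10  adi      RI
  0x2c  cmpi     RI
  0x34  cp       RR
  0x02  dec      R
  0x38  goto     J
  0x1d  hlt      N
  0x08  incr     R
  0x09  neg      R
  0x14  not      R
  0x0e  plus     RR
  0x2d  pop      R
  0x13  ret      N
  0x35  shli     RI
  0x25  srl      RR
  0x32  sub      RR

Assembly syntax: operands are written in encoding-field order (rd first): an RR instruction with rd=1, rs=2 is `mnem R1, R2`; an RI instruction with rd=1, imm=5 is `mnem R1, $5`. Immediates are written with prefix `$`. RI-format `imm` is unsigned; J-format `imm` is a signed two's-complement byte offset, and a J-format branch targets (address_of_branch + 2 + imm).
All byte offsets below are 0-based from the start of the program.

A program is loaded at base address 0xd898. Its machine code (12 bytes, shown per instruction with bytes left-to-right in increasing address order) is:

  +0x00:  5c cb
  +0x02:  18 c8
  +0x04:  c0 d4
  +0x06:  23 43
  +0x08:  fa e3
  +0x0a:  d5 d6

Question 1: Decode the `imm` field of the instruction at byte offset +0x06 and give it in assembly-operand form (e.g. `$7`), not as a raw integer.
$35

[06] 23 43 → 0x4323
  op=0x4323>>10=0x10 ⇒ adi (RI)
  rd@[9:6]=0xc ⇒ R12
  imm@[5:0]=0x23 ⇒ $35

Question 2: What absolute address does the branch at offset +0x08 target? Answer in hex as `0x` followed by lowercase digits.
0xd89c

[08] fa e3 → 0xe3fa
  op=0xe3fa>>10=0x38 ⇒ goto (J)
  [9:0] imm=1018 (s10→-6) = $-6
  target = base 0xd898 + off 0x08 + 2 + imm -6 = 0xd89c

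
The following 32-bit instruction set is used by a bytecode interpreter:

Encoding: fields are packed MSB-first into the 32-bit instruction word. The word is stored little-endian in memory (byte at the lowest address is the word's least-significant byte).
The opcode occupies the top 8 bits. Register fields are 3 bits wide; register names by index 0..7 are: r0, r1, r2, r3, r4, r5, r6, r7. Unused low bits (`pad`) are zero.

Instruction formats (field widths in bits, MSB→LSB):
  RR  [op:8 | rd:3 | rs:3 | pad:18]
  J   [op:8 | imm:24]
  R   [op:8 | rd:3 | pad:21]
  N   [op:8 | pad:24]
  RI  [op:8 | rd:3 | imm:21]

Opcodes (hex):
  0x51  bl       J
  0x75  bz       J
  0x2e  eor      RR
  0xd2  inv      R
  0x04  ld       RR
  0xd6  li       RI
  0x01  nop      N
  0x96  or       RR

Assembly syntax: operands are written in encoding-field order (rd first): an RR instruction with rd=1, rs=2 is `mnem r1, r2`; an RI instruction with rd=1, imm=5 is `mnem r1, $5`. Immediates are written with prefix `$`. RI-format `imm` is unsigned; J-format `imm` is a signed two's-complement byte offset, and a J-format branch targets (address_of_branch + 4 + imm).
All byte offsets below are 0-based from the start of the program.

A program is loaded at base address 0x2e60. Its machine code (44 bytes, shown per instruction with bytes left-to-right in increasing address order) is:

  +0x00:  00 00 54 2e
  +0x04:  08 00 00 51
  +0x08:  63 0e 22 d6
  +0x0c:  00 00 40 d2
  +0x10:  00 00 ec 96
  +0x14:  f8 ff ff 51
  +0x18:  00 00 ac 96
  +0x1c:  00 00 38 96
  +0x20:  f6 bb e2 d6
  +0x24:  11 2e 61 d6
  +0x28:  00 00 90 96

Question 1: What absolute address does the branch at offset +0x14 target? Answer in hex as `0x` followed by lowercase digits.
0x2e70

@+14  little-endian(f8 ff ff 51) = 0x51fffff8
  top 8b → 0x51 → bl [J]
  imm: (w>>0)&0xffffff=0xfffff8 (s24→-8) → $-8
  target = base 0x2e60 + off 0x14 + 4 + imm -8 = 0x2e70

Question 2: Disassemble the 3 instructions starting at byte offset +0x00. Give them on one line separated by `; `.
eor r2, r5; bl $8; li r1, $134755

@+00  little-endian(00 00 54 2e) = 0x2e540000
  op=0x2e540000>>24=0x2e ⇒ eor (RR)
  rd@[23:21]=0x2 ⇒ r2
  rs@[20:18]=0x5 ⇒ r5
@+04  little-endian(08 00 00 51) = 0x51000008
  op=0x51000008>>24=0x51 ⇒ bl (J)
  imm@[23:0]=0x8 ⇒ $8
@+08  little-endian(63 0e 22 d6) = 0xd6220e63
  op=0xd6220e63>>24=0xd6 ⇒ li (RI)
  rd@[23:21]=0x1 ⇒ r1
  imm@[20:0]=0x20e63 ⇒ $134755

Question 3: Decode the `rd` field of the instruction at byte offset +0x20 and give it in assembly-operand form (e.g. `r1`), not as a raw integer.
[20] f6 bb e2 d6 → 0xd6e2bbf6
  op=0xd6e2bbf6>>24=0xd6 ⇒ li (RI)
  [23:21] rd=7 = r7
  [20:0] imm=179190 = $179190

r7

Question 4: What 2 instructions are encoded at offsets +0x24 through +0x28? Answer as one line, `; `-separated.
li r3, $77329; or r4, r4

@+24  little-endian(11 2e 61 d6) = 0xd6612e11
  top 8b → 0xd6 → li [RI]
  [23:21] rd=3 = r3
  [20:0] imm=77329 = $77329
@+28  little-endian(00 00 90 96) = 0x96900000
  top 8b → 0x96 → or [RR]
  [23:21] rd=4 = r4
  [20:18] rs=4 = r4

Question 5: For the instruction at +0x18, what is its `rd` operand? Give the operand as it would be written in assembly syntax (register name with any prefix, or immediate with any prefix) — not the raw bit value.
@+18  little-endian(00 00 ac 96) = 0x96ac0000
  top 8b → 0x96 → or [RR]
  rd@[23:21]=0x5 ⇒ r5
  rs@[20:18]=0x3 ⇒ r3

r5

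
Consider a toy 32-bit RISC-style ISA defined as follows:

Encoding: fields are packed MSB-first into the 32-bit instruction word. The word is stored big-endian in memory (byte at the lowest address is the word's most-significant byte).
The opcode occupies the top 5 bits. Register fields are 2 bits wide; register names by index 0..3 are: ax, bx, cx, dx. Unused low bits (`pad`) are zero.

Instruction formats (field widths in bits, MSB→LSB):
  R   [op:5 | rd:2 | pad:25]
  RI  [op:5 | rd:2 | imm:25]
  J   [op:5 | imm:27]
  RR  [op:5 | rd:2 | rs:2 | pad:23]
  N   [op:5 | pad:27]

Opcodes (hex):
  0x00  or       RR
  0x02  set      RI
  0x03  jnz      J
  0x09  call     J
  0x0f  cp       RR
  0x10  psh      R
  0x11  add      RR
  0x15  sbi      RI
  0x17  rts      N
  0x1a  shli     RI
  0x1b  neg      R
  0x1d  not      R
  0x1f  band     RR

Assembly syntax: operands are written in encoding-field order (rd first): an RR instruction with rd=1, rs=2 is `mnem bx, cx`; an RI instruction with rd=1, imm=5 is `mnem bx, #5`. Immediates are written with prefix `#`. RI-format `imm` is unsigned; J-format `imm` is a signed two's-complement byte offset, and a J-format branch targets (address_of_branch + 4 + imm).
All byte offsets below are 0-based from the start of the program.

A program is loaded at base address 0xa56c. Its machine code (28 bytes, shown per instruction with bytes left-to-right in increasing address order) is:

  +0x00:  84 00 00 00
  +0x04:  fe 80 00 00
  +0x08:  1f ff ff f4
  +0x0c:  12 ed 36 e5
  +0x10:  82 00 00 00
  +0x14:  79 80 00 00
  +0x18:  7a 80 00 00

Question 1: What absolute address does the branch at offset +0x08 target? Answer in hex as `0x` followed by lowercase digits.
+0x08: 1f ff ff f4 ⇒ word 0x1ffffff4 (big)
  top 5b → 0x3 → jnz [J]
  imm@[26:0]=0x7fffff4 (s27→-12) ⇒ #-12
  target = base 0xa56c + off 0x08 + 4 + imm -12 = 0xa56c

0xa56c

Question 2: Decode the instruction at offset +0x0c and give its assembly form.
[0c] 12 ed 36 e5 → 0x12ed36e5
  op=0x12ed36e5>>27=0x2 ⇒ set (RI)
  [26:25] rd=1 = bx
  [24:0] imm=15546085 = #15546085

set bx, #15546085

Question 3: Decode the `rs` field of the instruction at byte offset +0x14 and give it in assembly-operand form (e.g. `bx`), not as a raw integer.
dx

off 0x14: read 79 80 00 00 as big → 0x79800000
  top 5b → 0xf → cp [RR]
  rd@[26:25]=0x0 ⇒ ax
  rs@[24:23]=0x3 ⇒ dx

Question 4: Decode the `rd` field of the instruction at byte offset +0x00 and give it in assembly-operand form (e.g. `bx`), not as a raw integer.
[00] 84 00 00 00 → 0x84000000
  opcode bits[31:27]=0x10: psh/R
  [26:25] rd=2 = cx

cx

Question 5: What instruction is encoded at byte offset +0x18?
cp bx, bx

[18] 7a 80 00 00 → 0x7a800000
  opcode bits[31:27]=0xf: cp/RR
  [26:25] rd=1 = bx
  [24:23] rs=1 = bx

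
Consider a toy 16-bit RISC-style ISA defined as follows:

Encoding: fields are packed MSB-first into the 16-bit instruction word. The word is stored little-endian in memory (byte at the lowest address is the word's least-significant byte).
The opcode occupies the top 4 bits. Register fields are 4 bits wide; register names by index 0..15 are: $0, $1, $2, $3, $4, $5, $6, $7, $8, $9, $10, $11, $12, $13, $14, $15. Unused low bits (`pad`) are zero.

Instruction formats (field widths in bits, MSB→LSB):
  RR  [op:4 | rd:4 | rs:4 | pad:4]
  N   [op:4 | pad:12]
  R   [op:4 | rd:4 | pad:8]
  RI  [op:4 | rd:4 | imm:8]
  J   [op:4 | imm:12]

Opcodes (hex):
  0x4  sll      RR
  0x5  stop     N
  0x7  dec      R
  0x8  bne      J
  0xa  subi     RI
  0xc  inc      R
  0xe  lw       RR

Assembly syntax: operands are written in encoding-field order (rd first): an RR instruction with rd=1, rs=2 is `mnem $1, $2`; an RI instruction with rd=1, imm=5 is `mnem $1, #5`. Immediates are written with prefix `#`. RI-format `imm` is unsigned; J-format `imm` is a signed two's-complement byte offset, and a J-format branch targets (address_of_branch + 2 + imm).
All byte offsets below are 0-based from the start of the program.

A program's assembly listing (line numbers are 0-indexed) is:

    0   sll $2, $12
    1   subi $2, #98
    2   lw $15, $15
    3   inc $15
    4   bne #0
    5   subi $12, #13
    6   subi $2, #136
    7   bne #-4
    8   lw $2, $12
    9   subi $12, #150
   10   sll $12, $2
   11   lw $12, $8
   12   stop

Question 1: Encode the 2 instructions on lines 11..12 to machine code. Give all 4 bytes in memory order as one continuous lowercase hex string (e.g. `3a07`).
80ec0050

11. lw fields op=0xe:4|rd=12:4|rs=8:4|pad=0:4 → word ec80h → 80 ec
12. stop fields op=0x5:4|pad=0:12 → word 5000h → 00 50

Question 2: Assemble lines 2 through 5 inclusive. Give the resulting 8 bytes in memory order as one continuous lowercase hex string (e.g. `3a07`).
f0ef00cf00800dac

L2: lw op=0xe:4|rd=15:4|rs=15:4|pad=0:4 ⇒ 0xeff0 ⇒ little f0 ef
L3: inc op=0xc:4|rd=15:4|pad=0:8 ⇒ 0xcf00 ⇒ little 00 cf
L4: bne op=0x8:4|imm=0:12 ⇒ 0x8000 ⇒ little 00 80
L5: subi op=0xa:4|rd=12:4|imm=13:8 ⇒ 0xac0d ⇒ little 0d ac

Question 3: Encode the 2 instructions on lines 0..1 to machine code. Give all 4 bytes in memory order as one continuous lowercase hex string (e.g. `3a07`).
0. sll fields op=0x4:4|rd=2:4|rs=12:4|pad=0:4 → word 42c0h → c0 42
1. subi fields op=0xa:4|rd=2:4|imm=98:8 → word a262h → 62 a2

c04262a2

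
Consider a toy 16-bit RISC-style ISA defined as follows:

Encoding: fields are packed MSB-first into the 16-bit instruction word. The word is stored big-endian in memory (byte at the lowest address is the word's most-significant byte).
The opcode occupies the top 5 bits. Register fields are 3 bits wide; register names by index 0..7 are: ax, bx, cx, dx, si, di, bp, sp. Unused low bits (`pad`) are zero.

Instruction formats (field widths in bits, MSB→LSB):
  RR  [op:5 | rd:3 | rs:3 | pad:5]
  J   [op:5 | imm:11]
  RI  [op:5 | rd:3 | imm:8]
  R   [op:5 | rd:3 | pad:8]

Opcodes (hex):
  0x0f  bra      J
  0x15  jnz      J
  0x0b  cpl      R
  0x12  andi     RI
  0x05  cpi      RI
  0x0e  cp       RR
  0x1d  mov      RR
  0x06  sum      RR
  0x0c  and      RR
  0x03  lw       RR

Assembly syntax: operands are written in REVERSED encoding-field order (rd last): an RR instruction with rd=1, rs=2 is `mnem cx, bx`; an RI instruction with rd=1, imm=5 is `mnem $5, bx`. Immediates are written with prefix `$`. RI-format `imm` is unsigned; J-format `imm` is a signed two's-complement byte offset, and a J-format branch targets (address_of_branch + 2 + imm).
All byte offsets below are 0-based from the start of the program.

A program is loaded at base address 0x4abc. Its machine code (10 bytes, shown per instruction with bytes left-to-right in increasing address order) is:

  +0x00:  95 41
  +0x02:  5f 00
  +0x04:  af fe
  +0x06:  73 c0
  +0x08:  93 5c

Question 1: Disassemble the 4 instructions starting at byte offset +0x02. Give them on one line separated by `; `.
cpl sp; jnz $-2; cp bp, dx; andi $92, dx

[02] 5f 00 → 0x5f00
  op=0x5f00>>11=0xb ⇒ cpl (R)
  rd@[10:8]=0x7 ⇒ sp
[04] af fe → 0xaffe
  op=0xaffe>>11=0x15 ⇒ jnz (J)
  imm@[10:0]=0x7fe (s11→-2) ⇒ $-2
[06] 73 c0 → 0x73c0
  op=0x73c0>>11=0xe ⇒ cp (RR)
  rd@[10:8]=0x3 ⇒ dx
  rs@[7:5]=0x6 ⇒ bp
[08] 93 5c → 0x935c
  op=0x935c>>11=0x12 ⇒ andi (RI)
  rd@[10:8]=0x3 ⇒ dx
  imm@[7:0]=0x5c ⇒ $92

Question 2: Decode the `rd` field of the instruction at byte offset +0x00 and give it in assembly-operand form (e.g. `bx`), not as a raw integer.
di

+0x00: 95 41 ⇒ word 0x9541 (big)
  opcode bits[15:11]=0x12: andi/RI
  rd@[10:8]=0x5 ⇒ di
  imm@[7:0]=0x41 ⇒ $65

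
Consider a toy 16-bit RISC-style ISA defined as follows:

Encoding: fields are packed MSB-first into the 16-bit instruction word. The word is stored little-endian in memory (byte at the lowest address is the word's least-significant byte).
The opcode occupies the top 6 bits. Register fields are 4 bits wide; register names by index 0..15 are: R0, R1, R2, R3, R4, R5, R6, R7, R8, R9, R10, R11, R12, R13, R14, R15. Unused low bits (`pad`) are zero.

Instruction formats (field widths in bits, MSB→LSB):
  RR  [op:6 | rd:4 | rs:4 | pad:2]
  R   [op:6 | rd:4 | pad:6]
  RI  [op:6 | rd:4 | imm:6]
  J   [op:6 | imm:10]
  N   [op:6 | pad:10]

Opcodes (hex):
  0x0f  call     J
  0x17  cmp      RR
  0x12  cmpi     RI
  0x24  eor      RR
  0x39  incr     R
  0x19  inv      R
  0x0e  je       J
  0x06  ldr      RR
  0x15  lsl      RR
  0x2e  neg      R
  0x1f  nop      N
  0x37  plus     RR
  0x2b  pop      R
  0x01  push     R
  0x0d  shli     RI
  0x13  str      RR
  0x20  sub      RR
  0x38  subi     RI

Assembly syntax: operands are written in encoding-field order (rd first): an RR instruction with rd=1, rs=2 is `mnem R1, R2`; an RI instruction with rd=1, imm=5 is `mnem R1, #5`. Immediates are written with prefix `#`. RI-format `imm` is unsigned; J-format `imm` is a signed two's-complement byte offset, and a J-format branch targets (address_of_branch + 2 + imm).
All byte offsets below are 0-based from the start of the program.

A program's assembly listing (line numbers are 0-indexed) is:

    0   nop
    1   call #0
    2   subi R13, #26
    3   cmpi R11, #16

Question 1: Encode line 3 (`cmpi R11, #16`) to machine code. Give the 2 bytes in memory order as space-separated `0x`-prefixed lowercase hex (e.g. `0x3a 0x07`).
3. cmpi fields op=0x12:6|rd=11:4|imm=16:6 → word 4ad0h → d0 4a

0xd0 0x4a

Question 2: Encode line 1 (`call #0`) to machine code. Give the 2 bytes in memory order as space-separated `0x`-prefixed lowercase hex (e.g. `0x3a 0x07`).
0x00 0x3c

1. call fields op=0xf:6|imm=0:10 → word 3c00h → 00 3c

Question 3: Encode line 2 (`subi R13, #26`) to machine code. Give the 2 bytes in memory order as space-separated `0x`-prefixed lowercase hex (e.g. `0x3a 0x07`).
line 2 (subi): pack op=0x38:6|rd=13:4|imm=26:6 = 0xe35a; little→ 5a e3

0x5a 0xe3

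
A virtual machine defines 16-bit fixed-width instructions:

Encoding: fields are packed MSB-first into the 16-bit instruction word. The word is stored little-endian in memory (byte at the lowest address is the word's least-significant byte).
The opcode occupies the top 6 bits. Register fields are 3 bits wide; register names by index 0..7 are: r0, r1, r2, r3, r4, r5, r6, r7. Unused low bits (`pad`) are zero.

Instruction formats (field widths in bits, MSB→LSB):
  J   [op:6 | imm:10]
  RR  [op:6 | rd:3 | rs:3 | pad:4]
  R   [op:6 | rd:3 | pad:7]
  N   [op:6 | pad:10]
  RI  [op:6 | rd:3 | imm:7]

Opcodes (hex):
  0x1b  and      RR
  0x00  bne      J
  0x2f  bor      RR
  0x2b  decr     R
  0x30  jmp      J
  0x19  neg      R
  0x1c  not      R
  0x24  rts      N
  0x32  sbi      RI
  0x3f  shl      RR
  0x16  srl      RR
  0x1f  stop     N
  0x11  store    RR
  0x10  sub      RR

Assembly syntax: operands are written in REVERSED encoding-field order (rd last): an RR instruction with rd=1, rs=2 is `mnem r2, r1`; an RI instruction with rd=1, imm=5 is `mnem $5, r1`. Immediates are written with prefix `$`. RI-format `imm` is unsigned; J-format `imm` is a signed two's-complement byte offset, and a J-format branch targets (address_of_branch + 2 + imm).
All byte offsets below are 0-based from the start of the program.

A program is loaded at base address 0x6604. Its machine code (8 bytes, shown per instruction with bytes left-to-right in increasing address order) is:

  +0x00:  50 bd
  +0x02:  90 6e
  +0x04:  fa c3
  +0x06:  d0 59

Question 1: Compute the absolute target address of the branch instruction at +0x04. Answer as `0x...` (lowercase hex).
0x6604

off 0x04: read fa c3 as little → 0xc3fa
  opcode bits[15:10]=0x30: jmp/J
  imm@[9:0]=0x3fa (s10→-6) ⇒ $-6
  target = base 0x6604 + off 0x04 + 2 + imm -6 = 0x6604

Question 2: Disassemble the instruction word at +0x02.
and r1, r5

+0x02: 90 6e ⇒ word 0x6e90 (little)
  opcode bits[15:10]=0x1b: and/RR
  rd: (w>>7)&0x7=0x5 → r5
  rs: (w>>4)&0x7=0x1 → r1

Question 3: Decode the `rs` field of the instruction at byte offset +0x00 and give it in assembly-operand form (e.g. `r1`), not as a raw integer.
r5

[00] 50 bd → 0xbd50
  op=0xbd50>>10=0x2f ⇒ bor (RR)
  rd@[9:7]=0x2 ⇒ r2
  rs@[6:4]=0x5 ⇒ r5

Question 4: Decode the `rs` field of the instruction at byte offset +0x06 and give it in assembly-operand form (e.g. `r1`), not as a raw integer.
@+06  little-endian(d0 59) = 0x59d0
  op=0x59d0>>10=0x16 ⇒ srl (RR)
  rd@[9:7]=0x3 ⇒ r3
  rs@[6:4]=0x5 ⇒ r5

r5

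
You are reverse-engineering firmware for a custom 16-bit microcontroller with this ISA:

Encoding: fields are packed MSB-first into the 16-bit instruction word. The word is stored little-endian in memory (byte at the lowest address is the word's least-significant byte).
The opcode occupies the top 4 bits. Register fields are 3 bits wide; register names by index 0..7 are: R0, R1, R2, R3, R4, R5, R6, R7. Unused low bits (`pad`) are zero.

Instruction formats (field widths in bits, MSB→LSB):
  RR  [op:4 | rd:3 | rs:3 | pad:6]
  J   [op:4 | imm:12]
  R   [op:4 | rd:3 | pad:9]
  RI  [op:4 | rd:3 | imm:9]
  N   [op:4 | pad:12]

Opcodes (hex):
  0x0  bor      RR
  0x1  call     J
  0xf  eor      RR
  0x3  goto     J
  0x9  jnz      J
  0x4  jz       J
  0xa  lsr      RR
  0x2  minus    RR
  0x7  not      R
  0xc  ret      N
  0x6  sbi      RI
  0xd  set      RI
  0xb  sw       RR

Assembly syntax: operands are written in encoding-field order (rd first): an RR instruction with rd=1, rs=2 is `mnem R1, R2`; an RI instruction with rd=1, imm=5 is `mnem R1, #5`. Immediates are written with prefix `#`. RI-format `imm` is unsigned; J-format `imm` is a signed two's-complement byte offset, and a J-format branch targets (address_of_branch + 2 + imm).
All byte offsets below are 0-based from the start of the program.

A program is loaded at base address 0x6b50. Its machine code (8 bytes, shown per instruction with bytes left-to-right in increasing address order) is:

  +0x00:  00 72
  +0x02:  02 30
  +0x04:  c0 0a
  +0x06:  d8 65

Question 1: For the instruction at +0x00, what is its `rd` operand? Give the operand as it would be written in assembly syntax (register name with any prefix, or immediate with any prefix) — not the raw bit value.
R1

@+00  little-endian(00 72) = 0x7200
  op=0x7200>>12=0x7 ⇒ not (R)
  rd: (w>>9)&0x7=0x1 → R1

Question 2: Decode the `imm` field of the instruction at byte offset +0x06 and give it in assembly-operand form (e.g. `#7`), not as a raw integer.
#472

[06] d8 65 → 0x65d8
  opcode bits[15:12]=0x6: sbi/RI
  [11:9] rd=2 = R2
  [8:0] imm=472 = #472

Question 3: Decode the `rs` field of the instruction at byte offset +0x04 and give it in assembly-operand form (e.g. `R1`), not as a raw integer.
+0x04: c0 0a ⇒ word 0x0ac0 (little)
  opcode bits[15:12]=0x0: bor/RR
  rd: (w>>9)&0x7=0x5 → R5
  rs: (w>>6)&0x7=0x3 → R3

R3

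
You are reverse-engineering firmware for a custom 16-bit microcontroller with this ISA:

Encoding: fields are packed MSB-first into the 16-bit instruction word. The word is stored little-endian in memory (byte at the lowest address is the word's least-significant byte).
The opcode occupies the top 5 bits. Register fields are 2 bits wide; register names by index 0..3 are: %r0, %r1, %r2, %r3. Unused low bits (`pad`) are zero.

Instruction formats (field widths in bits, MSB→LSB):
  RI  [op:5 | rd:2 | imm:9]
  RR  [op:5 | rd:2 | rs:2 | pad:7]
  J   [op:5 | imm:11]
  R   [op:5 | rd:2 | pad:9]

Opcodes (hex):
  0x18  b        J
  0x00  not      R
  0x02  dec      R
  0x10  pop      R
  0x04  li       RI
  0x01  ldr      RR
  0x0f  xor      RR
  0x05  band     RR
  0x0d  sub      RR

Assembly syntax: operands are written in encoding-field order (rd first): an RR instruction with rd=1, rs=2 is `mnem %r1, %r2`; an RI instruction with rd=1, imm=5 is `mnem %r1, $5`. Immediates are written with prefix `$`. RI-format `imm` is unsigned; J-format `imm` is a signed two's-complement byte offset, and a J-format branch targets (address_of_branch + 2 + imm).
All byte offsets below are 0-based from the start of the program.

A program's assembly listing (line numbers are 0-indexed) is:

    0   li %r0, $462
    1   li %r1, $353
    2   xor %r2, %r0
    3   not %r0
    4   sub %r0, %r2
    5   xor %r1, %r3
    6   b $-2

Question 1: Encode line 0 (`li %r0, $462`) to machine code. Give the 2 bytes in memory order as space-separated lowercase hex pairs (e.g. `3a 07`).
line 0 (li): pack op=0x4:5|rd=0:2|imm=462:9 = 0x21ce; little→ ce 21

ce 21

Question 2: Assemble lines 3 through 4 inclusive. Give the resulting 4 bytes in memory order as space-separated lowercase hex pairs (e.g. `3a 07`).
line 3 (not): pack op=0x0:5|rd=0:2|pad=0:9 = 0x0000; little→ 00 00
line 4 (sub): pack op=0xd:5|rd=0:2|rs=2:2|pad=0:7 = 0x6900; little→ 00 69

00 00 00 69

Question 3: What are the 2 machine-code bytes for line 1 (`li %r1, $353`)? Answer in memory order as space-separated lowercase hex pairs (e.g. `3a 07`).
61 23

1. li fields op=0x4:5|rd=1:2|imm=353:9 → word 2361h → 61 23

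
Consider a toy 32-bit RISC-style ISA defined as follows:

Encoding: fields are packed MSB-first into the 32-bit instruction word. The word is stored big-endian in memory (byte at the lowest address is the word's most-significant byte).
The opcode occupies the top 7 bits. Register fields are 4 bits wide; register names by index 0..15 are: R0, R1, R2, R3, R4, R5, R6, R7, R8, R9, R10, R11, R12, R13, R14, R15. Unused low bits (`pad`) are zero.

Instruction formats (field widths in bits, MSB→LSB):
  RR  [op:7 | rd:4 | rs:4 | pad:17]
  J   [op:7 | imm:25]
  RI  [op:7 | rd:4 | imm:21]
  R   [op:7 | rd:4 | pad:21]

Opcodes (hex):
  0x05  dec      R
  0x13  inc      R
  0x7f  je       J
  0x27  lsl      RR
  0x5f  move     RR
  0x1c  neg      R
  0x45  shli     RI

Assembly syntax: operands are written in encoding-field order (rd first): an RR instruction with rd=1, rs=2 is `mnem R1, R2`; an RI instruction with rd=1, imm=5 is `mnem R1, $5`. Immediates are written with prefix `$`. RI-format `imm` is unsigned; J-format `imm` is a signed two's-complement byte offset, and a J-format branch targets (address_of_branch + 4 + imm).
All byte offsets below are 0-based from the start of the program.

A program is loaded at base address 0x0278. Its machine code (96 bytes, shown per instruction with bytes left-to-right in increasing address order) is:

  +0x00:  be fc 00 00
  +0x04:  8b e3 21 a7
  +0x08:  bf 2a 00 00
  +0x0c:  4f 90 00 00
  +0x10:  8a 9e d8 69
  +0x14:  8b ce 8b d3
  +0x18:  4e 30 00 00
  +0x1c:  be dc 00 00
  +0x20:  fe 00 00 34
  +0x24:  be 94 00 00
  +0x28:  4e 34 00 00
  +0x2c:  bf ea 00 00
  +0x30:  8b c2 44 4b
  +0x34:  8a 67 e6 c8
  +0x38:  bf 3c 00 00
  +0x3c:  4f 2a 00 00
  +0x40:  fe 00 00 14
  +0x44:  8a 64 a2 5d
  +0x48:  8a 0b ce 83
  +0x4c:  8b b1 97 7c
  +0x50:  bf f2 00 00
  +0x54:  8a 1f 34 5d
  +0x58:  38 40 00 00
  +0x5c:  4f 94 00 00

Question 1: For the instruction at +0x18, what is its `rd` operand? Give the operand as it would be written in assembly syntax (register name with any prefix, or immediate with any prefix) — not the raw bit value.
@+18  big-endian(4e 30 00 00) = 0x4e300000
  top 7b → 0x27 → lsl [RR]
  [24:21] rd=1 = R1
  [20:17] rs=8 = R8

R1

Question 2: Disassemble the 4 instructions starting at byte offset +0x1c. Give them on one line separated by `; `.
move R6, R14; je $52; move R4, R10; lsl R1, R10

off 0x1c: read be dc 00 00 as big → 0xbedc0000
  op=0xbedc0000>>25=0x5f ⇒ move (RR)
  [24:21] rd=6 = R6
  [20:17] rs=14 = R14
off 0x20: read fe 00 00 34 as big → 0xfe000034
  op=0xfe000034>>25=0x7f ⇒ je (J)
  [24:0] imm=52 = $52
off 0x24: read be 94 00 00 as big → 0xbe940000
  op=0xbe940000>>25=0x5f ⇒ move (RR)
  [24:21] rd=4 = R4
  [20:17] rs=10 = R10
off 0x28: read 4e 34 00 00 as big → 0x4e340000
  op=0x4e340000>>25=0x27 ⇒ lsl (RR)
  [24:21] rd=1 = R1
  [20:17] rs=10 = R10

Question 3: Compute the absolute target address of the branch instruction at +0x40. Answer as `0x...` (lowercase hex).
+0x40: fe 00 00 14 ⇒ word 0xfe000014 (big)
  top 7b → 0x7f → je [J]
  imm: (w>>0)&0x1ffffff=0x14 → $20
  target = base 0x0278 + off 0x40 + 4 + imm 20 = 0x02d0

0x02d0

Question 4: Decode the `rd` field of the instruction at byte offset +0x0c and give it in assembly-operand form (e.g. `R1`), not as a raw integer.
@+0c  big-endian(4f 90 00 00) = 0x4f900000
  op=0x4f900000>>25=0x27 ⇒ lsl (RR)
  rd@[24:21]=0xc ⇒ R12
  rs@[20:17]=0x8 ⇒ R8

R12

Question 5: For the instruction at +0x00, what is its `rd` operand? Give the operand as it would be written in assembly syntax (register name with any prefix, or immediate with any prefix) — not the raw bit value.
R7

@+00  big-endian(be fc 00 00) = 0xbefc0000
  opcode bits[31:25]=0x5f: move/RR
  rd@[24:21]=0x7 ⇒ R7
  rs@[20:17]=0xe ⇒ R14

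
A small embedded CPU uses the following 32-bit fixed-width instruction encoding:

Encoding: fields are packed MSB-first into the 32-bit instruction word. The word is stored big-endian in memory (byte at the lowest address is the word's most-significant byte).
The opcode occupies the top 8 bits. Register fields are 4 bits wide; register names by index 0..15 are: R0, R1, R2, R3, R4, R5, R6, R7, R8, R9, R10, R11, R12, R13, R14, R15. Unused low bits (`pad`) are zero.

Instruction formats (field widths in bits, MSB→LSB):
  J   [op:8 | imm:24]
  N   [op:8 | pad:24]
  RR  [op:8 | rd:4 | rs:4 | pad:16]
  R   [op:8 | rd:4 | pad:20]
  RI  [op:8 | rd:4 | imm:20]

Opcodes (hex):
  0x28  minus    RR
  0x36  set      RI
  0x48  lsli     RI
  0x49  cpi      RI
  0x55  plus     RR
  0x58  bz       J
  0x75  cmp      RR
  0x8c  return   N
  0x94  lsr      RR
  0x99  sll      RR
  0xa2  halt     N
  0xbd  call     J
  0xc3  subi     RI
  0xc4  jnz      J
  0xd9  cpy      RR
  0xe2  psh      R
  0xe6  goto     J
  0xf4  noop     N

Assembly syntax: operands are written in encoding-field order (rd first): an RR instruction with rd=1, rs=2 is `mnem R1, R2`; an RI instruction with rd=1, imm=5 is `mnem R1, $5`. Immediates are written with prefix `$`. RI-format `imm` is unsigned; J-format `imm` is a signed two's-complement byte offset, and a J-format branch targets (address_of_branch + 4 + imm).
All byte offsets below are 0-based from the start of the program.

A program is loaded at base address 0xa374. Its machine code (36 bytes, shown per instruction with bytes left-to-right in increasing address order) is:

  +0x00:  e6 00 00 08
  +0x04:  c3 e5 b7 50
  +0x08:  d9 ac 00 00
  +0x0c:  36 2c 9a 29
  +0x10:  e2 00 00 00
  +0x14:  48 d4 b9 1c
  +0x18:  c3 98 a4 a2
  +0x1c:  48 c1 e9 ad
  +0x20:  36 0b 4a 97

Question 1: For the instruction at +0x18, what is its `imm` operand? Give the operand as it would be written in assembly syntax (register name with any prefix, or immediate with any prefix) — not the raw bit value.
$566434

off 0x18: read c3 98 a4 a2 as big → 0xc398a4a2
  top 8b → 0xc3 → subi [RI]
  rd@[23:20]=0x9 ⇒ R9
  imm@[19:0]=0x8a4a2 ⇒ $566434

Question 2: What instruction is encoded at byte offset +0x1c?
[1c] 48 c1 e9 ad → 0x48c1e9ad
  top 8b → 0x48 → lsli [RI]
  rd@[23:20]=0xc ⇒ R12
  imm@[19:0]=0x1e9ad ⇒ $125357

lsli R12, $125357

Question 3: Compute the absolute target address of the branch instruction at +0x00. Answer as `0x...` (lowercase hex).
0xa380

+0x00: e6 00 00 08 ⇒ word 0xe6000008 (big)
  top 8b → 0xe6 → goto [J]
  imm@[23:0]=0x8 ⇒ $8
  target = base 0xa374 + off 0x00 + 4 + imm 8 = 0xa380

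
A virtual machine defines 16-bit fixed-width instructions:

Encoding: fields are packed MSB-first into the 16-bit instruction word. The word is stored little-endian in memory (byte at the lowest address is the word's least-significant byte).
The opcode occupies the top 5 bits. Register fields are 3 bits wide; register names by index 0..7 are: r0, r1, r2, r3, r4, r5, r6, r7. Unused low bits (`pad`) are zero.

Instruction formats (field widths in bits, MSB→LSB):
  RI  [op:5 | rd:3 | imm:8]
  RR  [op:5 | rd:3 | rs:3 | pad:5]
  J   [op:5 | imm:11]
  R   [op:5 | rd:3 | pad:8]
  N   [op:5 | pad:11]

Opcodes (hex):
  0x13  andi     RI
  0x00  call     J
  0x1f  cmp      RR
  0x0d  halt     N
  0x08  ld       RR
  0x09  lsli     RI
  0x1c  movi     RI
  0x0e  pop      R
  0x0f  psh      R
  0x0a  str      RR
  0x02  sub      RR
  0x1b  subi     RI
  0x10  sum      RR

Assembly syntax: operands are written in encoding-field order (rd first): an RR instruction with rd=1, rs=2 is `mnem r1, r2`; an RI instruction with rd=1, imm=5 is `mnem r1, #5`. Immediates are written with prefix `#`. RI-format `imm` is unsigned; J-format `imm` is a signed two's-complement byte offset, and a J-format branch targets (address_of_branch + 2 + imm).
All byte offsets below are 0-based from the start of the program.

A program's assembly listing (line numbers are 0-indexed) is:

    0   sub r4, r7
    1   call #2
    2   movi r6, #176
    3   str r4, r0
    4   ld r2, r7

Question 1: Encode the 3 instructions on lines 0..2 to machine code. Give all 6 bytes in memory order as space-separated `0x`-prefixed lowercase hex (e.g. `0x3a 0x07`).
0xe0 0x14 0x02 0x00 0xb0 0xe6

0. sub fields op=0x2:5|rd=4:3|rs=7:3|pad=0:5 → word 14e0h → e0 14
1. call fields op=0x0:5|imm=2:11 → word 0002h → 02 00
2. movi fields op=0x1c:5|rd=6:3|imm=176:8 → word e6b0h → b0 e6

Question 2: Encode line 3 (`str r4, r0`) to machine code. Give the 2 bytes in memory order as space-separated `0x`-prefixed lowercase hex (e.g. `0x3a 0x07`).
line 3 (str): pack op=0xa:5|rd=4:3|rs=0:3|pad=0:5 = 0x5400; little→ 00 54

0x00 0x54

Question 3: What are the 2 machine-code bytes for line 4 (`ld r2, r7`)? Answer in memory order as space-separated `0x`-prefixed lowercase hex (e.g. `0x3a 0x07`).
4. ld fields op=0x8:5|rd=2:3|rs=7:3|pad=0:5 → word 42e0h → e0 42

0xe0 0x42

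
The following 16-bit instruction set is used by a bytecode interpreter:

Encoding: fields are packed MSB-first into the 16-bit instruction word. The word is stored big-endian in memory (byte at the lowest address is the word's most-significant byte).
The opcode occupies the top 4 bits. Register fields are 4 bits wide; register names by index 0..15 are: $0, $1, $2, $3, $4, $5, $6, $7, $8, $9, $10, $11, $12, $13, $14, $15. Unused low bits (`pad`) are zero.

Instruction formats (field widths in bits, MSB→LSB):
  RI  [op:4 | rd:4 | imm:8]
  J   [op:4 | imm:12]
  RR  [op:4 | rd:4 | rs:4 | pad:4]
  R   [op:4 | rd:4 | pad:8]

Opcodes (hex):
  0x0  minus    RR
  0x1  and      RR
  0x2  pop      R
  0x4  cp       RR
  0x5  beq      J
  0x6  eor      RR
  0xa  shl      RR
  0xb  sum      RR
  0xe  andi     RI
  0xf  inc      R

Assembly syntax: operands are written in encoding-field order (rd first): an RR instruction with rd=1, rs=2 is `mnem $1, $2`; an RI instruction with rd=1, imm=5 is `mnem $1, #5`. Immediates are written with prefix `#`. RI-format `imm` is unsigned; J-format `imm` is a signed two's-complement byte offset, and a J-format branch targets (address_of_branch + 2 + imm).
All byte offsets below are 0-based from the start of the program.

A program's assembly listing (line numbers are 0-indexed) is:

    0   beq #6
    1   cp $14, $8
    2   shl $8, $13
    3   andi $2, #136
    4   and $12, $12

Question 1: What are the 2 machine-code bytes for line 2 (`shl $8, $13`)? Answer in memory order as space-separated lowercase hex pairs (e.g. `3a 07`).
a8 d0

2. shl fields op=0xa:4|rd=8:4|rs=13:4|pad=0:4 → word a8d0h → a8 d0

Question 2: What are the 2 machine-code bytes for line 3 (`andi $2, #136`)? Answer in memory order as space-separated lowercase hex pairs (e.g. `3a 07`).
e2 88

line 3 (andi): pack op=0xe:4|rd=2:4|imm=136:8 = 0xe288; big→ e2 88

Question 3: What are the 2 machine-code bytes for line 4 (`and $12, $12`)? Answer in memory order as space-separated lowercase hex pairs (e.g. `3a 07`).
line 4 (and): pack op=0x1:4|rd=12:4|rs=12:4|pad=0:4 = 0x1cc0; big→ 1c c0

1c c0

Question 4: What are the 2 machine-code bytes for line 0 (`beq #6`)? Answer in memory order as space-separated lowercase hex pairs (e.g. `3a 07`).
50 06

L0: beq op=0x5:4|imm=6:12 ⇒ 0x5006 ⇒ big 50 06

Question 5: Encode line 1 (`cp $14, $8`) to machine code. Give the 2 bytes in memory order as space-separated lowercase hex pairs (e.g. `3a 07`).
L1: cp op=0x4:4|rd=14:4|rs=8:4|pad=0:4 ⇒ 0x4e80 ⇒ big 4e 80

4e 80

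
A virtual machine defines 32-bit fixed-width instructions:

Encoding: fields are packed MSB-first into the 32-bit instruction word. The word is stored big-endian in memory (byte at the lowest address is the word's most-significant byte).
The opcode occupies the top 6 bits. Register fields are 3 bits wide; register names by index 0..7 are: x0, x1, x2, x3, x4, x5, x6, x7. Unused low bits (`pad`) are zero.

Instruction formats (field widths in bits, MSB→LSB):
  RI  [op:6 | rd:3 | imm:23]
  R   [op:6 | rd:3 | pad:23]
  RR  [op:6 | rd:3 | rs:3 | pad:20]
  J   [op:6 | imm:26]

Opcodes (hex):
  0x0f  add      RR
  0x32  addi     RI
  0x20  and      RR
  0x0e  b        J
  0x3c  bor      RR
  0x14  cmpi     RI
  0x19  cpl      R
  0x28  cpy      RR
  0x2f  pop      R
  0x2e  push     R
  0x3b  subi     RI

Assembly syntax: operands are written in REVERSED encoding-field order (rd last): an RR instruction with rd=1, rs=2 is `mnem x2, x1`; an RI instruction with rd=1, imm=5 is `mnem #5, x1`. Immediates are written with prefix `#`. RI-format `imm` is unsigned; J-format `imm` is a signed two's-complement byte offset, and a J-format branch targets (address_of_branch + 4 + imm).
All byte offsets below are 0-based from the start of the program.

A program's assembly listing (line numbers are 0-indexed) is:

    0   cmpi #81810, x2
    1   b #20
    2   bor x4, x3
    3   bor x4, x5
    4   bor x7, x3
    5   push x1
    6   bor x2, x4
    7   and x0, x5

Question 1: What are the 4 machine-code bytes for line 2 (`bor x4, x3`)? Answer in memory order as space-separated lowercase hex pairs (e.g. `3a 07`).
f1 c0 00 00

line 2 (bor): pack op=0x3c:6|rd=3:3|rs=4:3|pad=0:20 = 0xf1c00000; big→ f1 c0 00 00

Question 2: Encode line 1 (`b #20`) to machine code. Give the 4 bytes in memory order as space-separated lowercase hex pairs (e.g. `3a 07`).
38 00 00 14

line 1 (b): pack op=0xe:6|imm=20:26 = 0x38000014; big→ 38 00 00 14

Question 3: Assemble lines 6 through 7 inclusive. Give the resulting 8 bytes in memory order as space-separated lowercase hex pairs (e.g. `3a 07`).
line 6 (bor): pack op=0x3c:6|rd=4:3|rs=2:3|pad=0:20 = 0xf2200000; big→ f2 20 00 00
line 7 (and): pack op=0x20:6|rd=5:3|rs=0:3|pad=0:20 = 0x82800000; big→ 82 80 00 00

f2 20 00 00 82 80 00 00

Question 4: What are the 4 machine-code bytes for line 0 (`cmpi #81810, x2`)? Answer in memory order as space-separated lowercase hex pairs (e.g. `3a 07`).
line 0 (cmpi): pack op=0x14:6|rd=2:3|imm=81810:23 = 0x51013f92; big→ 51 01 3f 92

51 01 3f 92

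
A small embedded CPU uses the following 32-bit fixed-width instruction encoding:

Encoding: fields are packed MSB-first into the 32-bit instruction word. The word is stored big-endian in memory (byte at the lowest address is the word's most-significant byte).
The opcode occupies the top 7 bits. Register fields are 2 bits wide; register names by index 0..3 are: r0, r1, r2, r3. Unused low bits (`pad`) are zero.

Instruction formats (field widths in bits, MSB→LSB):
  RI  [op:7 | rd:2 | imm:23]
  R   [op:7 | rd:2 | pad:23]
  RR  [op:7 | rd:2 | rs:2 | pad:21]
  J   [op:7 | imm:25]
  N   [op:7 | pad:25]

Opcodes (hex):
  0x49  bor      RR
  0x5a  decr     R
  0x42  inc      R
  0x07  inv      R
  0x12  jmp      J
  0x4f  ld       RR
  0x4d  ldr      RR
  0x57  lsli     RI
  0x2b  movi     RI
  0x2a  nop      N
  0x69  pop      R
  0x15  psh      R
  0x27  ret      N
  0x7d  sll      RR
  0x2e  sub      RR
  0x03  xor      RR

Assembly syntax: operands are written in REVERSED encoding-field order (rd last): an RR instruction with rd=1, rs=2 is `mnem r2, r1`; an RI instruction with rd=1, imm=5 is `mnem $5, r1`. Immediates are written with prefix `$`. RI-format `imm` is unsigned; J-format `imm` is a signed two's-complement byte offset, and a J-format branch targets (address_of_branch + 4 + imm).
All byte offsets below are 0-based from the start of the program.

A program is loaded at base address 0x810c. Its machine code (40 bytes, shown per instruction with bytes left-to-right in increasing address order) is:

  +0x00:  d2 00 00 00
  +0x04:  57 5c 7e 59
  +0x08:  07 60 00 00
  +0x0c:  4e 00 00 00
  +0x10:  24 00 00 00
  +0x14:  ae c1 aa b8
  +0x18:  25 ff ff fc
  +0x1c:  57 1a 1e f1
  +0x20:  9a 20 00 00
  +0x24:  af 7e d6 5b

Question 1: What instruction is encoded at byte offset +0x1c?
[1c] 57 1a 1e f1 → 0x571a1ef1
  top 7b → 0x2b → movi [RI]
  rd: (w>>23)&0x3=0x2 → r2
  imm: (w>>0)&0x7fffff=0x1a1ef1 → $1711857

movi $1711857, r2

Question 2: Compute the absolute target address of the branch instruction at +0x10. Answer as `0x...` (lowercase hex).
0x8120

off 0x10: read 24 00 00 00 as big → 0x24000000
  opcode bits[31:25]=0x12: jmp/J
  imm@[24:0]=0x0 ⇒ $0
  target = base 0x810c + off 0x10 + 4 + imm 0 = 0x8120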